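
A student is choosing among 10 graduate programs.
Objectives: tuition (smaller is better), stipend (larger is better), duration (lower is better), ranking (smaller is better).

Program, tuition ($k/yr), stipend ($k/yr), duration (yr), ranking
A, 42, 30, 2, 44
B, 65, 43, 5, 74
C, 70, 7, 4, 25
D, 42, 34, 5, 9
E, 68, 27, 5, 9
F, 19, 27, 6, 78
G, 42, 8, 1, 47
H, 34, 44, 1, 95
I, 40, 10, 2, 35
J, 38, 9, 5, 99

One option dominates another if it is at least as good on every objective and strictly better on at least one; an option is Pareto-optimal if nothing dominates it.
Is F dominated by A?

A vs F: A is worse on tuition (42 vs 19), so it does not dominate F.

No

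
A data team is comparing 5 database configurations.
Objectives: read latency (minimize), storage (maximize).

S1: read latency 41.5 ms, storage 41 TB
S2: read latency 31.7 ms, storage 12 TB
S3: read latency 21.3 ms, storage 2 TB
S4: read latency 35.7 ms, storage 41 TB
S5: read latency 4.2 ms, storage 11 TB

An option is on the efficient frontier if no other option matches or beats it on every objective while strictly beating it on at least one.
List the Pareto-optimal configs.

S2, S4, S5

S1: dominated by S4 (read latency 35.7≤41.5, storage 41≥41).
S2: not dominated.
S3: dominated by S5 (read latency 4.2≤21.3, storage 11≥2).
S4: not dominated.
S5: not dominated (best read latency).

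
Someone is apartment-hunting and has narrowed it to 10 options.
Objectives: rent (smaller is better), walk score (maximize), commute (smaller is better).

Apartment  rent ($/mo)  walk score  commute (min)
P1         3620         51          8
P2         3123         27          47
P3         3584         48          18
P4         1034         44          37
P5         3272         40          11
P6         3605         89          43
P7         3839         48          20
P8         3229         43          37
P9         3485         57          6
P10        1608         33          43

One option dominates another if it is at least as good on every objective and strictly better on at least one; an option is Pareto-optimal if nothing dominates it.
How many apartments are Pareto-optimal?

P1: dominated by P9 (rent 3485≤3620, walk score 57≥51, commute 6≤8).
P2: dominated by P4 (rent 1034≤3123, walk score 44≥27, commute 37≤47).
P3: dominated by P9 (rent 3485≤3584, walk score 57≥48, commute 6≤18).
P4: not dominated (best rent).
P5: not dominated.
P6: not dominated (best walk score).
P7: dominated by P1 (rent 3620≤3839, walk score 51≥48, commute 8≤20).
P8: dominated by P4 (rent 1034≤3229, walk score 44≥43, commute 37≤37).
P9: not dominated (best commute).
P10: dominated by P4 (rent 1034≤1608, walk score 44≥33, commute 37≤43).
Pareto-optimal: P4, P5, P6, P9 → 4.

4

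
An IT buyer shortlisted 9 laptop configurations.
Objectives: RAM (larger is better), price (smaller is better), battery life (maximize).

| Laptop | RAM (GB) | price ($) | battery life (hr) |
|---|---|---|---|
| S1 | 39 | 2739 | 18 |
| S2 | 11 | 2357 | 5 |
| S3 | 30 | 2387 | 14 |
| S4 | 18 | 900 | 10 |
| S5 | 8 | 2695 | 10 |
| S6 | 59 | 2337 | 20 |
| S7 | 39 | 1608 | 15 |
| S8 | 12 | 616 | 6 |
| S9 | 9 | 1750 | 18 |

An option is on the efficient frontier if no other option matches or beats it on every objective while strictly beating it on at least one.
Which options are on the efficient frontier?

S1: dominated by S6 (RAM 59≥39, price 2337≤2739, battery life 20≥18).
S2: dominated by S4 (RAM 18≥11, price 900≤2357, battery life 10≥5).
S3: dominated by S6 (RAM 59≥30, price 2337≤2387, battery life 20≥14).
S4: not dominated.
S5: dominated by S3 (RAM 30≥8, price 2387≤2695, battery life 14≥10).
S6: not dominated (best RAM).
S7: not dominated.
S8: not dominated (best price).
S9: not dominated.

S4, S6, S7, S8, S9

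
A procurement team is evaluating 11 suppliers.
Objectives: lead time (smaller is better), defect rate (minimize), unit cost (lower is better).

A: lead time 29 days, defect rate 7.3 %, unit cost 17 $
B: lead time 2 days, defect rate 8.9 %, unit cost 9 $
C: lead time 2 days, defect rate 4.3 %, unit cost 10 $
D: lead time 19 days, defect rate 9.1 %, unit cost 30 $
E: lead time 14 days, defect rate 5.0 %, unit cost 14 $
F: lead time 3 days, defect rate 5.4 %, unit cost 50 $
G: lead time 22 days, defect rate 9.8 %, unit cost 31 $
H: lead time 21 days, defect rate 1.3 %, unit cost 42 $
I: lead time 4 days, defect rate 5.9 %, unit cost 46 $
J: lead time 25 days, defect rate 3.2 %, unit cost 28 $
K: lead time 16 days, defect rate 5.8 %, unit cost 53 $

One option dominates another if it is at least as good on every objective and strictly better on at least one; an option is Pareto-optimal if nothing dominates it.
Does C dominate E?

Yes

C vs E: lead time 2≤14, defect rate 4.3≤5.0, unit cost 10≤14 — C is at least as good on every objective with at least one strict improvement.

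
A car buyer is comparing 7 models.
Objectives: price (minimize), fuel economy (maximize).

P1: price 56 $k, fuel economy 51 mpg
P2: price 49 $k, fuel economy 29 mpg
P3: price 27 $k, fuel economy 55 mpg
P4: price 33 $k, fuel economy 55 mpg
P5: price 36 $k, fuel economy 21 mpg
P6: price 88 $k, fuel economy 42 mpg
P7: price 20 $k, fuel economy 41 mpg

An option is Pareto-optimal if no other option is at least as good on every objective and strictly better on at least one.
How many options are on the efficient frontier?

P1: dominated by P3 (price 27≤56, fuel economy 55≥51).
P2: dominated by P3 (price 27≤49, fuel economy 55≥29).
P3: not dominated.
P4: dominated by P3 (price 27≤33, fuel economy 55≥55).
P5: dominated by P3 (price 27≤36, fuel economy 55≥21).
P6: dominated by P1 (price 56≤88, fuel economy 51≥42).
P7: not dominated (best price).
Pareto-optimal: P3, P7 → 2.

2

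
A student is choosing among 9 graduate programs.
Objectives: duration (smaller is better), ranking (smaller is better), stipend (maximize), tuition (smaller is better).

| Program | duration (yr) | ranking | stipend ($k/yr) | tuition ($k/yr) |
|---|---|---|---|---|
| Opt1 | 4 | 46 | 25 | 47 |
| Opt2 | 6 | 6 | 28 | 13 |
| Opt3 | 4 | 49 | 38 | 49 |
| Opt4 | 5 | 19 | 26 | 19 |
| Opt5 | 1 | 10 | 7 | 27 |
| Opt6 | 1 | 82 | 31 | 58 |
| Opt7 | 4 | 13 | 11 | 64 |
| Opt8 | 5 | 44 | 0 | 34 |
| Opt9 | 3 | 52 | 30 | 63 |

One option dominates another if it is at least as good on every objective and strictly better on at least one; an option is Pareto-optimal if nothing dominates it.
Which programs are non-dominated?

Opt1: not dominated.
Opt2: not dominated (best ranking).
Opt3: not dominated (best stipend).
Opt4: not dominated.
Opt5: not dominated.
Opt6: not dominated.
Opt7: not dominated.
Opt8: dominated by Opt4 (duration 5≤5, ranking 19≤44, stipend 26≥0, tuition 19≤34).
Opt9: not dominated.

Opt1, Opt2, Opt3, Opt4, Opt5, Opt6, Opt7, Opt9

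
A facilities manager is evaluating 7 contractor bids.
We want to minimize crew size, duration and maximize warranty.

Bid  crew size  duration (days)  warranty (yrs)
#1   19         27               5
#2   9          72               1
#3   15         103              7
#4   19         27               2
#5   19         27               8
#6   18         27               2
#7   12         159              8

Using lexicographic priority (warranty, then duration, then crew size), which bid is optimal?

#5

First maximize warranty: best is 8, kept {#5, #7}.
Then minimize duration: best is 27, kept {#5}.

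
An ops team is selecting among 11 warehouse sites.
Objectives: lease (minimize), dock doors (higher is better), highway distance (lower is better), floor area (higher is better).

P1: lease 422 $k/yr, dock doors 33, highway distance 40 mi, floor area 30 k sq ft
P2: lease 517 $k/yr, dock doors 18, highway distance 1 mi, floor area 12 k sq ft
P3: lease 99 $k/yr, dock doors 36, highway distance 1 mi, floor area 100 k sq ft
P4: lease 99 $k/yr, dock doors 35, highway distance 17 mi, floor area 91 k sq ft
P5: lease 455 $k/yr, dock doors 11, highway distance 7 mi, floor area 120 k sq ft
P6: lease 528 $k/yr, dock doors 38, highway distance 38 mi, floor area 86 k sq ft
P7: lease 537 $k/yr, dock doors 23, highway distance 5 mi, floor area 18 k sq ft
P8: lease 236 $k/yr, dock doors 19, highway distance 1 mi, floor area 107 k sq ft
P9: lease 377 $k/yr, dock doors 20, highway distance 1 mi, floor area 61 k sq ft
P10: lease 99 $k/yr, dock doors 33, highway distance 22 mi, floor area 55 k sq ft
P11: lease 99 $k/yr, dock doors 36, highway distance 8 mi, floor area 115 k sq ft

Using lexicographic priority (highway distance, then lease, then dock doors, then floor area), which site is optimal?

First minimize highway distance: best is 1, kept {P2, P3, P8, P9}.
Then minimize lease: best is 99, kept {P3}.

P3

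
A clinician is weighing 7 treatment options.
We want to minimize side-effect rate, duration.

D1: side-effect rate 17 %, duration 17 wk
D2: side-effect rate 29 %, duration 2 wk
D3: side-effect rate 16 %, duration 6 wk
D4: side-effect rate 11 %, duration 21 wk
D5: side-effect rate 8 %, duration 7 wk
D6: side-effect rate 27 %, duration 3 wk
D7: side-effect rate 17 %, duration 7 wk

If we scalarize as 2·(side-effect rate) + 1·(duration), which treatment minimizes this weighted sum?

D5

D1: 2·17 + 1·17 = 51
D2: 2·29 + 1·2 = 60
D3: 2·16 + 1·6 = 38
D4: 2·11 + 1·21 = 43
D5: 2·8 + 1·7 = 23
D6: 2·27 + 1·3 = 57
D7: 2·17 + 1·7 = 41
Lowest: D5 at 23.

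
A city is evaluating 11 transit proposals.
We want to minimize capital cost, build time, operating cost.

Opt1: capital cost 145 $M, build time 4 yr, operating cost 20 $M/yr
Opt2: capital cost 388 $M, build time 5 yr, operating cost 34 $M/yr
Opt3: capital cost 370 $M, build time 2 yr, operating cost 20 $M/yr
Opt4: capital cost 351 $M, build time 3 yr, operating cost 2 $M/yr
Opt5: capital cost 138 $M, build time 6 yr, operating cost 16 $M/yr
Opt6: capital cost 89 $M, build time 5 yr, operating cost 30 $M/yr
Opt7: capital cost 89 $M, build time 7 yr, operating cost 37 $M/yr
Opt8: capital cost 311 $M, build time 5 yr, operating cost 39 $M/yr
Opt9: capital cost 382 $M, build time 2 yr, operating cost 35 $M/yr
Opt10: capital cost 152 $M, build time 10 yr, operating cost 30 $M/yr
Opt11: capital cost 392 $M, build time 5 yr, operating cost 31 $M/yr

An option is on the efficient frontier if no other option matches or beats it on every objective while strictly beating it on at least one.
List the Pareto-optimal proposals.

Opt1, Opt3, Opt4, Opt5, Opt6

Opt1: not dominated.
Opt2: dominated by Opt1 (capital cost 145≤388, build time 4≤5, operating cost 20≤34).
Opt3: not dominated.
Opt4: not dominated (best operating cost).
Opt5: not dominated.
Opt6: not dominated.
Opt7: dominated by Opt6 (capital cost 89≤89, build time 5≤7, operating cost 30≤37).
Opt8: dominated by Opt1 (capital cost 145≤311, build time 4≤5, operating cost 20≤39).
Opt9: dominated by Opt3 (capital cost 370≤382, build time 2≤2, operating cost 20≤35).
Opt10: dominated by Opt1 (capital cost 145≤152, build time 4≤10, operating cost 20≤30).
Opt11: dominated by Opt1 (capital cost 145≤392, build time 4≤5, operating cost 20≤31).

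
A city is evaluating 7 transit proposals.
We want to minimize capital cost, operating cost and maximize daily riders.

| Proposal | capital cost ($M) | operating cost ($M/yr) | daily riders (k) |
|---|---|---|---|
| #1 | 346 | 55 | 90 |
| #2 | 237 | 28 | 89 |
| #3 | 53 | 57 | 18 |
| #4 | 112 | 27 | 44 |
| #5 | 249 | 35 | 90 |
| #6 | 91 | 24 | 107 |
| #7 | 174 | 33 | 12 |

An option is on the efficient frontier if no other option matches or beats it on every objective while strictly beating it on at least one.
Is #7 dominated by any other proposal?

Yes

#4 vs #7: capital cost 112≤174, operating cost 27≤33, daily riders 44≥12 — #4 is at least as good on every objective and strictly better on at least one, so #4 dominates #7.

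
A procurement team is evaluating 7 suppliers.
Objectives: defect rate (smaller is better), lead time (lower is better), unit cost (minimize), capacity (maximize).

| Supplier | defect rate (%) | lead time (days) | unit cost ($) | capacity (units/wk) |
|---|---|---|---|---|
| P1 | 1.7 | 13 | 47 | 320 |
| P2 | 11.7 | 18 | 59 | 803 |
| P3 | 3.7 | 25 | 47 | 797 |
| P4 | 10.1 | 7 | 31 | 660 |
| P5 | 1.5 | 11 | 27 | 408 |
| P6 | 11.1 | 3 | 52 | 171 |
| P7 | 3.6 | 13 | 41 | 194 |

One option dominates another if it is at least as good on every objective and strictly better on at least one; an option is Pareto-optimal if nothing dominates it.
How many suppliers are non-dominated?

5

P1: dominated by P5 (defect rate 1.5≤1.7, lead time 11≤13, unit cost 27≤47, capacity 408≥320).
P2: not dominated (best capacity).
P3: not dominated.
P4: not dominated.
P5: not dominated (best defect rate).
P6: not dominated (best lead time).
P7: dominated by P5 (defect rate 1.5≤3.6, lead time 11≤13, unit cost 27≤41, capacity 408≥194).
Pareto-optimal: P2, P3, P4, P5, P6 → 5.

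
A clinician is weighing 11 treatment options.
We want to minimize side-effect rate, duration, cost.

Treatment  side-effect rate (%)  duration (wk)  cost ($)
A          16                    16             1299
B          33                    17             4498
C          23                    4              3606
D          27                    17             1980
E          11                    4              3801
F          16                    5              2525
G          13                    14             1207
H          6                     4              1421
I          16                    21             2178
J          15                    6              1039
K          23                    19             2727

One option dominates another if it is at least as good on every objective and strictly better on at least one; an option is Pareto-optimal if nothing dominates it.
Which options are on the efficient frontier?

A: dominated by G (side-effect rate 13≤16, duration 14≤16, cost 1207≤1299).
B: dominated by A (side-effect rate 16≤33, duration 16≤17, cost 1299≤4498).
C: dominated by H (side-effect rate 6≤23, duration 4≤4, cost 1421≤3606).
D: dominated by A (side-effect rate 16≤27, duration 16≤17, cost 1299≤1980).
E: dominated by H (side-effect rate 6≤11, duration 4≤4, cost 1421≤3801).
F: dominated by H (side-effect rate 6≤16, duration 4≤5, cost 1421≤2525).
G: not dominated.
H: not dominated (best side-effect rate).
I: dominated by A (side-effect rate 16≤16, duration 16≤21, cost 1299≤2178).
J: not dominated (best cost).
K: dominated by A (side-effect rate 16≤23, duration 16≤19, cost 1299≤2727).

G, H, J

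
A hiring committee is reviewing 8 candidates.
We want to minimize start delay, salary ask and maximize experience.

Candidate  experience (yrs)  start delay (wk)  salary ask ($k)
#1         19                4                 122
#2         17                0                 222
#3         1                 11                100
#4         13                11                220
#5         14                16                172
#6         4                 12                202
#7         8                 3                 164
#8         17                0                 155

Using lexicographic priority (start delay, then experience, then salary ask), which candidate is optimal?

First minimize start delay: best is 0, kept {#2, #8}.
Then maximize experience: best is 17, kept {#2, #8}.
Then minimize salary ask: best is 155, kept {#8}.

#8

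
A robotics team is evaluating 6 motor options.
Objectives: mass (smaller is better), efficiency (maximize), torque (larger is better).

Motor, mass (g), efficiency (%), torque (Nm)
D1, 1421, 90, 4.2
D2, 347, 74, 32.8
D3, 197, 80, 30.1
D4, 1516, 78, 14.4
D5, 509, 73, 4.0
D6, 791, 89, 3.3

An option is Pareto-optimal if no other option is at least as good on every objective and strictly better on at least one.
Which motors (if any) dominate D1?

none

D2: worse on efficiency (74 vs 90).
D3: worse on efficiency (80 vs 90).
D4: worse on mass (1516 vs 1421).
D5: worse on efficiency (73 vs 90).
D6: worse on efficiency (89 vs 90).
No option dominates D1.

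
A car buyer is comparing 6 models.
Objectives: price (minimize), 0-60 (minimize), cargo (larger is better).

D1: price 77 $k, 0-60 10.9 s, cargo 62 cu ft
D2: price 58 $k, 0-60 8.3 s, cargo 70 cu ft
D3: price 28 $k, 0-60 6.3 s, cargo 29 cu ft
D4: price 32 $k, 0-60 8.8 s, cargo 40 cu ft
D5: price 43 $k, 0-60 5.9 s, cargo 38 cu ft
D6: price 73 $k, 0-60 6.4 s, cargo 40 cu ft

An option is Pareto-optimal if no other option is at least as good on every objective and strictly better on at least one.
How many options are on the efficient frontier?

D1: dominated by D2 (price 58≤77, 0-60 8.3≤10.9, cargo 70≥62).
D2: not dominated (best cargo).
D3: not dominated (best price).
D4: not dominated.
D5: not dominated (best 0-60).
D6: not dominated.
Pareto-optimal: D2, D3, D4, D5, D6 → 5.

5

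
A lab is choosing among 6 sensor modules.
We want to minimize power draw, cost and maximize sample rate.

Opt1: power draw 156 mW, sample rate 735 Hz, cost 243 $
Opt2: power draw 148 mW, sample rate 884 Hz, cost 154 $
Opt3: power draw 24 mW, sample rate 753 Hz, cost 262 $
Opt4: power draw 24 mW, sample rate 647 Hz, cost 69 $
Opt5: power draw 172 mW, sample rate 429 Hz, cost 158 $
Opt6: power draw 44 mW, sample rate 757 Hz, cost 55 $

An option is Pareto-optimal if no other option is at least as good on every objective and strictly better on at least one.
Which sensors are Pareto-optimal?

Opt2, Opt3, Opt4, Opt6

Opt1: dominated by Opt2 (power draw 148≤156, sample rate 884≥735, cost 154≤243).
Opt2: not dominated (best sample rate).
Opt3: not dominated.
Opt4: not dominated.
Opt5: dominated by Opt2 (power draw 148≤172, sample rate 884≥429, cost 154≤158).
Opt6: not dominated (best cost).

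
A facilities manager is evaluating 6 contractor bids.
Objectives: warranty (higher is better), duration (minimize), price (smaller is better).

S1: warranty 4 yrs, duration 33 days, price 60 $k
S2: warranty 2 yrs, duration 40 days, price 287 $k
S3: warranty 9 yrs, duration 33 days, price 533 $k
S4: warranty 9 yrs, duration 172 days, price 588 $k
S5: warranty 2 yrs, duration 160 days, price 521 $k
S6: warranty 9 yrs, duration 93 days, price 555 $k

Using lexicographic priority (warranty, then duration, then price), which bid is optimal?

First maximize warranty: best is 9, kept {S3, S4, S6}.
Then minimize duration: best is 33, kept {S3}.

S3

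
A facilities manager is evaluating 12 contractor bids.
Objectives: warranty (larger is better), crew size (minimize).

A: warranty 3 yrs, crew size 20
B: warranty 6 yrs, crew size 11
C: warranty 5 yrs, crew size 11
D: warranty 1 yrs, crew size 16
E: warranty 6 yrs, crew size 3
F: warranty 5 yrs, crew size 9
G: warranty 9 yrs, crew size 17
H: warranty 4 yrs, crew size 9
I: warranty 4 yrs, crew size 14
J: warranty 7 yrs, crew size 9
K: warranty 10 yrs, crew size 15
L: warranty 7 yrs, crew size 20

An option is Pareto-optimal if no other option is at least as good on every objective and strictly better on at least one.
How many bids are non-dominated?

3

A: dominated by B (warranty 6≥3, crew size 11≤20).
B: dominated by E (warranty 6≥6, crew size 3≤11).
C: dominated by B (warranty 6≥5, crew size 11≤11).
D: dominated by B (warranty 6≥1, crew size 11≤16).
E: not dominated (best crew size).
F: dominated by E (warranty 6≥5, crew size 3≤9).
G: dominated by K (warranty 10≥9, crew size 15≤17).
H: dominated by E (warranty 6≥4, crew size 3≤9).
I: dominated by B (warranty 6≥4, crew size 11≤14).
J: not dominated.
K: not dominated (best warranty).
L: dominated by G (warranty 9≥7, crew size 17≤20).
Pareto-optimal: E, J, K → 3.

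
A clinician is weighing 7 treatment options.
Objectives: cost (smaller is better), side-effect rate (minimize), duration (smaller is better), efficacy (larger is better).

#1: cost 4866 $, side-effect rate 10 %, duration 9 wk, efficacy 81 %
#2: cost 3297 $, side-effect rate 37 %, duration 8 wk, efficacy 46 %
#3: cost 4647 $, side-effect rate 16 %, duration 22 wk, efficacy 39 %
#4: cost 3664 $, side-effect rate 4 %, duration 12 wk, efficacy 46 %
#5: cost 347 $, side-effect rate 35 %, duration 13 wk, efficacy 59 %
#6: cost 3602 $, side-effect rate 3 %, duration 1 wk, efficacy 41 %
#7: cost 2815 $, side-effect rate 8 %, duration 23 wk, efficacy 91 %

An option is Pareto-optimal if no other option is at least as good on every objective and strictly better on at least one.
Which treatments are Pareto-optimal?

#1: not dominated.
#2: not dominated.
#3: dominated by #4 (cost 3664≤4647, side-effect rate 4≤16, duration 12≤22, efficacy 46≥39).
#4: not dominated.
#5: not dominated (best cost).
#6: not dominated (best side-effect rate).
#7: not dominated (best efficacy).

#1, #2, #4, #5, #6, #7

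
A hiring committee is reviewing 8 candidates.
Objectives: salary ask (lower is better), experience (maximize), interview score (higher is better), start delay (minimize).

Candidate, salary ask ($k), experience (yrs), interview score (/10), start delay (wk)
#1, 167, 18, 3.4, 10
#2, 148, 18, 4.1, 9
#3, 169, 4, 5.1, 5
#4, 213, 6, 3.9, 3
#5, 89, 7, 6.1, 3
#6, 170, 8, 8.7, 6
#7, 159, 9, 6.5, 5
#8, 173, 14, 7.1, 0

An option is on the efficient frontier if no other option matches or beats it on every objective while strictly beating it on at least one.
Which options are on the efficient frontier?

#2, #5, #6, #7, #8

#1: dominated by #2 (salary ask 148≤167, experience 18≥18, interview score 4.1≥3.4, start delay 9≤10).
#2: not dominated.
#3: dominated by #5 (salary ask 89≤169, experience 7≥4, interview score 6.1≥5.1, start delay 3≤5).
#4: dominated by #5 (salary ask 89≤213, experience 7≥6, interview score 6.1≥3.9, start delay 3≤3).
#5: not dominated (best salary ask).
#6: not dominated (best interview score).
#7: not dominated.
#8: not dominated (best start delay).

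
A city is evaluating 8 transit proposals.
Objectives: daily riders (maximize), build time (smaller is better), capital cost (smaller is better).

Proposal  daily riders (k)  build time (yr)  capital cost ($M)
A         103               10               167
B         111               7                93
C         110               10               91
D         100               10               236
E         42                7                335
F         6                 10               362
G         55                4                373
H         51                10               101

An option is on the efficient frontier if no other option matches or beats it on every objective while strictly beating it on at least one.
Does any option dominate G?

A: worse on build time (10 vs 4).
B: worse on build time (7 vs 4).
C: worse on build time (10 vs 4).
D: worse on build time (10 vs 4).
E: worse on daily riders (42 vs 55).
F: worse on daily riders (6 vs 55).
H: worse on daily riders (51 vs 55).
No option is at least as good as G on every objective and strictly better on one.

No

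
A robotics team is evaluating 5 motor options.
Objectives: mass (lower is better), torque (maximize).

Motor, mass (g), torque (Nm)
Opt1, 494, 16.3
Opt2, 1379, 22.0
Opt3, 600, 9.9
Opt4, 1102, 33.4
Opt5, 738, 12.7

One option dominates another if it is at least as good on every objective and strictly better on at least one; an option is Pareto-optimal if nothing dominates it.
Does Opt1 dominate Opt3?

Opt1 vs Opt3: mass 494≤600, torque 16.3≥9.9 — Opt1 is at least as good on every objective with at least one strict improvement.

Yes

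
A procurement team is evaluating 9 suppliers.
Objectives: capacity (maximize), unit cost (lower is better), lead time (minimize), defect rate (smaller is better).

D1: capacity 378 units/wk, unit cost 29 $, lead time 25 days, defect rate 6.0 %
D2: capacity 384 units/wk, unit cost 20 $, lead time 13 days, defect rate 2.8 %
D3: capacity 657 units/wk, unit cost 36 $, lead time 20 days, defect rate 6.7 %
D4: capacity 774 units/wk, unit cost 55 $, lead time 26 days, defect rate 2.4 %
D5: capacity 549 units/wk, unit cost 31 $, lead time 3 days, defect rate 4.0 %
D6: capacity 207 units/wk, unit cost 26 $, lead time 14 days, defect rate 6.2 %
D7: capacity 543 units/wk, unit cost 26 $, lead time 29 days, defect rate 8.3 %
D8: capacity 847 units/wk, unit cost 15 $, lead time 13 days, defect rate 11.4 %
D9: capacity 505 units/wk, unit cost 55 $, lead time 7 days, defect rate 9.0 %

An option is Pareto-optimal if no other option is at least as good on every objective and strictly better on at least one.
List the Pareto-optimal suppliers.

D2, D3, D4, D5, D7, D8

D1: dominated by D2 (capacity 384≥378, unit cost 20≤29, lead time 13≤25, defect rate 2.8≤6.0).
D2: not dominated.
D3: not dominated.
D4: not dominated (best defect rate).
D5: not dominated (best lead time).
D6: dominated by D2 (capacity 384≥207, unit cost 20≤26, lead time 13≤14, defect rate 2.8≤6.2).
D7: not dominated.
D8: not dominated (best capacity).
D9: dominated by D5 (capacity 549≥505, unit cost 31≤55, lead time 3≤7, defect rate 4.0≤9.0).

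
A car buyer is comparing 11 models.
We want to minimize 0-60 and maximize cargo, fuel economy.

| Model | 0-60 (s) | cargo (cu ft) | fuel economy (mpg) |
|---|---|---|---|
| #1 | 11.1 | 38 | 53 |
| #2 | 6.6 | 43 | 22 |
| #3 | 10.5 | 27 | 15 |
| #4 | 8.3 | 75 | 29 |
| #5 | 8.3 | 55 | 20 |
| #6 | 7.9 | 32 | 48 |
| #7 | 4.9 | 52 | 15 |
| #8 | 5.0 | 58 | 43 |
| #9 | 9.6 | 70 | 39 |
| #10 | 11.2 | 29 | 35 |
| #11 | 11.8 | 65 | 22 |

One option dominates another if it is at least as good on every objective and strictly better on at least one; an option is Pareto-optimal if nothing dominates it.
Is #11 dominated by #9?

Yes

#9 vs #11: 0-60 9.6≤11.8, cargo 70≥65, fuel economy 39≥22 — #9 is at least as good on every objective with at least one strict improvement.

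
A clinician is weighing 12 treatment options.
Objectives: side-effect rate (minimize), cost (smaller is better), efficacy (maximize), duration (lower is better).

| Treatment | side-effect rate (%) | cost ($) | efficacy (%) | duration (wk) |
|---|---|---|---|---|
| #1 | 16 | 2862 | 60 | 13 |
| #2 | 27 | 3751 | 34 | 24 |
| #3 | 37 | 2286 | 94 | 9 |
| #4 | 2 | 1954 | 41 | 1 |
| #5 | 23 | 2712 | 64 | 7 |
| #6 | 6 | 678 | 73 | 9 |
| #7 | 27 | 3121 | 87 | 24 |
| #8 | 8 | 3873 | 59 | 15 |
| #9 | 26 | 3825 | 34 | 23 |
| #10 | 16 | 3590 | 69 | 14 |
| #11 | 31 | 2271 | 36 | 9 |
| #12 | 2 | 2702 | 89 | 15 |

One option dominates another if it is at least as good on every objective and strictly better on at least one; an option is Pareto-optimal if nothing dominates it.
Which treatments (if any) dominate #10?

#6: side-effect rate 6≤16, cost 678≤3590, efficacy 73≥69, duration 9≤14 — dominates #10.
Others (#1, #2, #3, #4, #5, #7, #8, #9, #11, #12) are each worse than #10 on at least one objective.

#6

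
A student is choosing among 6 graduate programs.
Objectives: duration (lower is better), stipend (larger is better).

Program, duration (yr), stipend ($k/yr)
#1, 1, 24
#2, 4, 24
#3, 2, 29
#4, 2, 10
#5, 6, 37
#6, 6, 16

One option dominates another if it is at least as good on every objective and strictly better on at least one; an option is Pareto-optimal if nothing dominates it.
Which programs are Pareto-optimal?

#1, #3, #5

#1: not dominated (best duration).
#2: dominated by #1 (duration 1≤4, stipend 24≥24).
#3: not dominated.
#4: dominated by #1 (duration 1≤2, stipend 24≥10).
#5: not dominated (best stipend).
#6: dominated by #1 (duration 1≤6, stipend 24≥16).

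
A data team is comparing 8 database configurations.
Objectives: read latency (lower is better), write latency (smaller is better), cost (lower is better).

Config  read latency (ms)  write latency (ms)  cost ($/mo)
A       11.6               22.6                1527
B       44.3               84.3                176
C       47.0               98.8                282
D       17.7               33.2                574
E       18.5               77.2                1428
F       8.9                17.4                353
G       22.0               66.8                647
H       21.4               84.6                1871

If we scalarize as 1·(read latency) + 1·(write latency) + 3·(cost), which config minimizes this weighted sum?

B

A: 1·11.6 + 1·22.6 + 3·1527 = 4615.2
B: 1·44.3 + 1·84.3 + 3·176 = 656.6
C: 1·47.0 + 1·98.8 + 3·282 = 991.8
D: 1·17.7 + 1·33.2 + 3·574 = 1772.9
E: 1·18.5 + 1·77.2 + 3·1428 = 4379.7
F: 1·8.9 + 1·17.4 + 3·353 = 1085.3
G: 1·22.0 + 1·66.8 + 3·647 = 2029.8
H: 1·21.4 + 1·84.6 + 3·1871 = 5719.0
Lowest: B at 656.6.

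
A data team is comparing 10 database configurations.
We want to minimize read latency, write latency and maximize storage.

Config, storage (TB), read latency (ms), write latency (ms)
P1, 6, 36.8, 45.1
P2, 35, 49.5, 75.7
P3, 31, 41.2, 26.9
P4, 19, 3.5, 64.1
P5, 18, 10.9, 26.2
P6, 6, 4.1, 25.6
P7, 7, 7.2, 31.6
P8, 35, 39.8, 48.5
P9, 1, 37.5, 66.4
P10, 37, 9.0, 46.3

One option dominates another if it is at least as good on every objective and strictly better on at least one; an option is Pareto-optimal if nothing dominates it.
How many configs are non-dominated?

P1: dominated by P5 (storage 18≥6, read latency 10.9≤36.8, write latency 26.2≤45.1).
P2: dominated by P8 (storage 35≥35, read latency 39.8≤49.5, write latency 48.5≤75.7).
P3: not dominated.
P4: not dominated (best read latency).
P5: not dominated.
P6: not dominated (best write latency).
P7: not dominated.
P8: dominated by P10 (storage 37≥35, read latency 9.0≤39.8, write latency 46.3≤48.5).
P9: dominated by P1 (storage 6≥1, read latency 36.8≤37.5, write latency 45.1≤66.4).
P10: not dominated (best storage).
Pareto-optimal: P3, P4, P5, P6, P7, P10 → 6.

6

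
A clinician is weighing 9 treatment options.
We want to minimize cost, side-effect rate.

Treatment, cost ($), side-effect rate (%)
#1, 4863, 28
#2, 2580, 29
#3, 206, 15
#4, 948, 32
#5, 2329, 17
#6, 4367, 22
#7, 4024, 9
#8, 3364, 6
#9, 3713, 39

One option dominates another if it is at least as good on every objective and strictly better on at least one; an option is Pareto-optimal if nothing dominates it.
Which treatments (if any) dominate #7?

#8

#8: cost 3364≤4024, side-effect rate 6≤9 — dominates #7.
Others (#1, #2, #3, #4, #5, #6, #9) are each worse than #7 on at least one objective.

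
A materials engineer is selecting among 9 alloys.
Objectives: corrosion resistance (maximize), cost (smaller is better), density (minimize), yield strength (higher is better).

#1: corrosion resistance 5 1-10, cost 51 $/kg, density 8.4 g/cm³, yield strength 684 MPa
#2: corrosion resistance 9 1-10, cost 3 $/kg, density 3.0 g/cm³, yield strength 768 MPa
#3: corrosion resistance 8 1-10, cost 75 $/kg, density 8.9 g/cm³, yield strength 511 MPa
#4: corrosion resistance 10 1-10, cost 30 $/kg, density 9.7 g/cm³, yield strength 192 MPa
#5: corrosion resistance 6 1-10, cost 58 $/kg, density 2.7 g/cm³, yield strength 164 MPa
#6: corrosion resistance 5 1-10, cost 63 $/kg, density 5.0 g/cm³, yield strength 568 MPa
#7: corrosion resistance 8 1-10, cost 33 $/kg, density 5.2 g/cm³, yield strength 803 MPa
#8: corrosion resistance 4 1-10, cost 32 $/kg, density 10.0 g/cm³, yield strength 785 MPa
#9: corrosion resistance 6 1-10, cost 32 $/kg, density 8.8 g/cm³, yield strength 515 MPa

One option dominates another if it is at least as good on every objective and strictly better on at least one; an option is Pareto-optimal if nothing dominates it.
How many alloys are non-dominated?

5

#1: dominated by #2 (corrosion resistance 9≥5, cost 3≤51, density 3.0≤8.4, yield strength 768≥684).
#2: not dominated (best cost).
#3: dominated by #2 (corrosion resistance 9≥8, cost 3≤75, density 3.0≤8.9, yield strength 768≥511).
#4: not dominated (best corrosion resistance).
#5: not dominated (best density).
#6: dominated by #2 (corrosion resistance 9≥5, cost 3≤63, density 3.0≤5.0, yield strength 768≥568).
#7: not dominated (best yield strength).
#8: not dominated.
#9: dominated by #2 (corrosion resistance 9≥6, cost 3≤32, density 3.0≤8.8, yield strength 768≥515).
Pareto-optimal: #2, #4, #5, #7, #8 → 5.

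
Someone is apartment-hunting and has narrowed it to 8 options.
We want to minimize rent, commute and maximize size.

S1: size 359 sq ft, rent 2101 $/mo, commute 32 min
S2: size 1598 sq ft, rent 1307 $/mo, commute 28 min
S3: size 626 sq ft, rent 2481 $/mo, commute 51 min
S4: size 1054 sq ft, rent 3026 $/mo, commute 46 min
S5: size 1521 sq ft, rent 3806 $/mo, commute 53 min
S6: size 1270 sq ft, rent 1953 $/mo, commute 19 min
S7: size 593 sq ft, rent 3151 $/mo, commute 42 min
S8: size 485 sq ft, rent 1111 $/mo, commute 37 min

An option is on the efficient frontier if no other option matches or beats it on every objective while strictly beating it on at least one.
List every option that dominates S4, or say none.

S2, S6

S2: size 1598≥1054, rent 1307≤3026, commute 28≤46 — dominates S4.
S6: size 1270≥1054, rent 1953≤3026, commute 19≤46 — dominates S4.
Others (S1, S3, S5, S7, S8) are each worse than S4 on at least one objective.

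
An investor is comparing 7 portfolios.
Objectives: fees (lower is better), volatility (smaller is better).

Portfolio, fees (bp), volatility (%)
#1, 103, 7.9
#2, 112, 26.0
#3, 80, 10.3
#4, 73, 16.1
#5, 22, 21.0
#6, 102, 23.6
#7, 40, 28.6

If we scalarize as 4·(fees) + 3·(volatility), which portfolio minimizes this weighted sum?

#5

#1: 4·103 + 3·7.9 = 435.7
#2: 4·112 + 3·26.0 = 526.0
#3: 4·80 + 3·10.3 = 350.9
#4: 4·73 + 3·16.1 = 340.3
#5: 4·22 + 3·21.0 = 151.0
#6: 4·102 + 3·23.6 = 478.8
#7: 4·40 + 3·28.6 = 245.8
Lowest: #5 at 151.0.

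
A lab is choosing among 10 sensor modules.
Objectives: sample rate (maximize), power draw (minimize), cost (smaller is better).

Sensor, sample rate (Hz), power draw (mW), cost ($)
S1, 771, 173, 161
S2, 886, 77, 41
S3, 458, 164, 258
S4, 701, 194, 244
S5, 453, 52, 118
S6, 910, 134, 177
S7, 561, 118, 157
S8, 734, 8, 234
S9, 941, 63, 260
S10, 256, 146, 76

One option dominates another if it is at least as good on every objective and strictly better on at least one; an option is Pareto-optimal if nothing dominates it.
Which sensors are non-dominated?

S1: dominated by S2 (sample rate 886≥771, power draw 77≤173, cost 41≤161).
S2: not dominated (best cost).
S3: dominated by S2 (sample rate 886≥458, power draw 77≤164, cost 41≤258).
S4: dominated by S1 (sample rate 771≥701, power draw 173≤194, cost 161≤244).
S5: not dominated.
S6: not dominated.
S7: dominated by S2 (sample rate 886≥561, power draw 77≤118, cost 41≤157).
S8: not dominated (best power draw).
S9: not dominated (best sample rate).
S10: dominated by S2 (sample rate 886≥256, power draw 77≤146, cost 41≤76).

S2, S5, S6, S8, S9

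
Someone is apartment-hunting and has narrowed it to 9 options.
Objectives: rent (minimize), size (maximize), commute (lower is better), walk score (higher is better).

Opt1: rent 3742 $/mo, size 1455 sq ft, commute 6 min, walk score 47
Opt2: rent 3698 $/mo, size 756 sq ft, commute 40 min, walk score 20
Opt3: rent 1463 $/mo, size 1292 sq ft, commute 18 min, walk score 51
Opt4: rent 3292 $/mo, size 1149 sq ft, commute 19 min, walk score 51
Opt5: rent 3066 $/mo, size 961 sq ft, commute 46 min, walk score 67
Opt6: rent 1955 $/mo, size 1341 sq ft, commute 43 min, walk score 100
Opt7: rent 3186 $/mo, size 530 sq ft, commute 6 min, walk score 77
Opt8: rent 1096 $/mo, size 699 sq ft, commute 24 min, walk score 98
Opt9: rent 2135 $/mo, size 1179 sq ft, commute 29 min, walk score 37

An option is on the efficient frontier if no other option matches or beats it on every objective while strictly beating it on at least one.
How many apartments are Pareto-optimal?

Opt1: not dominated (best size).
Opt2: dominated by Opt3 (rent 1463≤3698, size 1292≥756, commute 18≤40, walk score 51≥20).
Opt3: not dominated.
Opt4: dominated by Opt3 (rent 1463≤3292, size 1292≥1149, commute 18≤19, walk score 51≥51).
Opt5: dominated by Opt6 (rent 1955≤3066, size 1341≥961, commute 43≤46, walk score 100≥67).
Opt6: not dominated (best walk score).
Opt7: not dominated.
Opt8: not dominated (best rent).
Opt9: dominated by Opt3 (rent 1463≤2135, size 1292≥1179, commute 18≤29, walk score 51≥37).
Pareto-optimal: Opt1, Opt3, Opt6, Opt7, Opt8 → 5.

5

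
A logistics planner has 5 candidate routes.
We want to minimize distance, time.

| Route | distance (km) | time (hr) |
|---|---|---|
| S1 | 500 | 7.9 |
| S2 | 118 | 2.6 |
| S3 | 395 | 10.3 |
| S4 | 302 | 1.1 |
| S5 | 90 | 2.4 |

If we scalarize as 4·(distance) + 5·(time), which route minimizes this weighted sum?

S1: 4·500 + 5·7.9 = 2039.5
S2: 4·118 + 5·2.6 = 485.0
S3: 4·395 + 5·10.3 = 1631.5
S4: 4·302 + 5·1.1 = 1213.5
S5: 4·90 + 5·2.4 = 372.0
Lowest: S5 at 372.0.

S5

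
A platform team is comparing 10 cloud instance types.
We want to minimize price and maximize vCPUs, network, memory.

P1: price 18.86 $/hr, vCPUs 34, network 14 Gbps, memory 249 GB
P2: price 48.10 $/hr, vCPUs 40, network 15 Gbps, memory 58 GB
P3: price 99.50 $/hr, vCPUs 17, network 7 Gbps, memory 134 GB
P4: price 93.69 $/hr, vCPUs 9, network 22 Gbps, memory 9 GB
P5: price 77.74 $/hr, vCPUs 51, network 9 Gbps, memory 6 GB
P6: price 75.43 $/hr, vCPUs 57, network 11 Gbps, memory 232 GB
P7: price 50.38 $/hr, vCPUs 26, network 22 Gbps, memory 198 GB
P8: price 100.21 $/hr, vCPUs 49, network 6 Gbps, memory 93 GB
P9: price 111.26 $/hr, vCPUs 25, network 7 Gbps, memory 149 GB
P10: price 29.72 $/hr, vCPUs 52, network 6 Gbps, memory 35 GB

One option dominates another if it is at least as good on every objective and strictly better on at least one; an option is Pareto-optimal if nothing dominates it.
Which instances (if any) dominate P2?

none

P1: worse on vCPUs (34 vs 40).
P3: worse on price (99.50 vs 48.10).
P4: worse on price (93.69 vs 48.10).
P5: worse on price (77.74 vs 48.10).
P6: worse on price (75.43 vs 48.10).
P7: worse on price (50.38 vs 48.10).
P8: worse on price (100.21 vs 48.10).
P9: worse on price (111.26 vs 48.10).
P10: worse on network (6 vs 15).
No option dominates P2.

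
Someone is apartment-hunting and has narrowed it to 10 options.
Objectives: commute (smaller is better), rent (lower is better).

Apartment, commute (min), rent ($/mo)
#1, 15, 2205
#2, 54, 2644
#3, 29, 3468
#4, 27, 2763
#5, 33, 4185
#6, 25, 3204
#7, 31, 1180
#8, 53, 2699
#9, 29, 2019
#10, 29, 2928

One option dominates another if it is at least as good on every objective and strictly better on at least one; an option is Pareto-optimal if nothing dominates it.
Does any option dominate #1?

No

#2: worse on commute (54 vs 15).
#3: worse on commute (29 vs 15).
#4: worse on commute (27 vs 15).
#5: worse on commute (33 vs 15).
#6: worse on commute (25 vs 15).
#7: worse on commute (31 vs 15).
#8: worse on commute (53 vs 15).
#9: worse on commute (29 vs 15).
#10: worse on commute (29 vs 15).
No option is at least as good as #1 on every objective and strictly better on one.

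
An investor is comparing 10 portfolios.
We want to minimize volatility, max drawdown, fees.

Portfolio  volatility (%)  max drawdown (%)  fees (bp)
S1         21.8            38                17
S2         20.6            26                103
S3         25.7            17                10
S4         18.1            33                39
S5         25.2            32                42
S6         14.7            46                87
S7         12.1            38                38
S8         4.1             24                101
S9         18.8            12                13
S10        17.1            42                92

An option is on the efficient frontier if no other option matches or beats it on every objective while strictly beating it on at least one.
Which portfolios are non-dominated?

S3, S4, S7, S8, S9

S1: dominated by S9 (volatility 18.8≤21.8, max drawdown 12≤38, fees 13≤17).
S2: dominated by S8 (volatility 4.1≤20.6, max drawdown 24≤26, fees 101≤103).
S3: not dominated (best fees).
S4: not dominated.
S5: dominated by S9 (volatility 18.8≤25.2, max drawdown 12≤32, fees 13≤42).
S6: dominated by S7 (volatility 12.1≤14.7, max drawdown 38≤46, fees 38≤87).
S7: not dominated.
S8: not dominated (best volatility).
S9: not dominated (best max drawdown).
S10: dominated by S7 (volatility 12.1≤17.1, max drawdown 38≤42, fees 38≤92).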